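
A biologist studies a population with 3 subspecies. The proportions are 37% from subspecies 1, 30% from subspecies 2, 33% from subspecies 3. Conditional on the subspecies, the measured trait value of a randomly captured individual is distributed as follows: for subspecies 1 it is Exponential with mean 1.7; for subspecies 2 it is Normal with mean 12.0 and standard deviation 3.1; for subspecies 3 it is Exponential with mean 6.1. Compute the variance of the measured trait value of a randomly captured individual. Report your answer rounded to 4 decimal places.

33.8176

Per component, 1: μ=1.7, E[X²]=5.78; 2: μ=12, E[X²]=153.61; 3: μ=6.1, E[X²]=74.42.
E[X] = 0.37·1.7 + 0.3·12 + 0.33·6.1 = 6.242.
E[X²] = 0.37·5.78 + 0.3·153.61 + 0.33·74.42 = 72.7802.
Var(X) = E[X²] − (E[X])² = 72.7802 − 38.9626 = 33.8176.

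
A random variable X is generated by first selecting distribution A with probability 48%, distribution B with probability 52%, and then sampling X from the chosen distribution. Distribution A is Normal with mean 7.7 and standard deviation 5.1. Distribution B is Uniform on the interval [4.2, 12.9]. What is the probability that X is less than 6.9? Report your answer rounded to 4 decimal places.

0.3715

Conditional on each component, P(X < 6.9): A: 0.437677; B: 0.310345.
By total probability, P(X < 6.9) = 0.48·0.437677 + 0.52·0.310345 = 0.371464.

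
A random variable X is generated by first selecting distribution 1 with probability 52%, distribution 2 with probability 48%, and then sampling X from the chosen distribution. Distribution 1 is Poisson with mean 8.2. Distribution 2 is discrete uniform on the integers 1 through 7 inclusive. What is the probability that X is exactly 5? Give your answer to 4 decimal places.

Conditional on each component, P(X = 5): 1: 0.0848542; 2: 0.142857.
By total probability, P(X = 5) = 0.52·0.0848542 + 0.48·0.142857 = 0.112696.

0.1127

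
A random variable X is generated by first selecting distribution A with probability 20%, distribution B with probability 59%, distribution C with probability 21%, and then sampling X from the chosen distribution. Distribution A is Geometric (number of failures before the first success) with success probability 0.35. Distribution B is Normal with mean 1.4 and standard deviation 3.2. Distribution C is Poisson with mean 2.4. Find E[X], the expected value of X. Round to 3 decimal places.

1.701

Component means — A: 1.85714; B: 1.4; C: 2.4.
E[X] = 0.2·1.85714 + 0.59·1.4 + 0.21·2.4 = 1.70143.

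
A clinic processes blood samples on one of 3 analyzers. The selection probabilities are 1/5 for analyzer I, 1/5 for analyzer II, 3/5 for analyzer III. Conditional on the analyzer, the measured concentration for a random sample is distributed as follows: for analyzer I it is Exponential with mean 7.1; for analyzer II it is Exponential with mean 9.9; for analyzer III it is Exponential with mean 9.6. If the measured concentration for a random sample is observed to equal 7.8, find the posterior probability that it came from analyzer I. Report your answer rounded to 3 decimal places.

Likelihoods f(7.8 | ·): I: 0.0469493; II: 0.0459403; III: 0.0462237.
Posterior ∝ prior × likelihood. Numerator for I: 0.2·0.0469493 = 0.00938987.
Normalizing constant: 0.2·0.0469493 + 0.2·0.0459403 + 0.6·0.0462237 = 0.0463121.
P(I | observation) = 0.00938987 / 0.0463121 = 0.202752.

0.203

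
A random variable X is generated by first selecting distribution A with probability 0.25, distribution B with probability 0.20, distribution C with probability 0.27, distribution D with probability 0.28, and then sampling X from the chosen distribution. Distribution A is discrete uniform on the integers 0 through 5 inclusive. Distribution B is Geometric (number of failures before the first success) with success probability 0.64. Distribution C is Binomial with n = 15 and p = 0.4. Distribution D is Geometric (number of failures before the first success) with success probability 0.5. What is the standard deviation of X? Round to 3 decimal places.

Per component, A: μ=2.5, E[X²]=9.16667; B: μ=0.5625, E[X²]=1.19531; C: μ=6, E[X²]=39.6; D: μ=1, E[X²]=3.
E[X] = 0.25·2.5 + 0.2·0.5625 + 0.27·6 + 0.28·1 = 2.6375.
E[X²] = 0.25·9.16667 + 0.2·1.19531 + 0.27·39.6 + 0.28·3 = 14.0627.
Var(X) = E[X²] − (E[X])² = 14.0627 − 6.95641 = 7.10632.
SD(X) = √7.10632 = 2.66577.

2.666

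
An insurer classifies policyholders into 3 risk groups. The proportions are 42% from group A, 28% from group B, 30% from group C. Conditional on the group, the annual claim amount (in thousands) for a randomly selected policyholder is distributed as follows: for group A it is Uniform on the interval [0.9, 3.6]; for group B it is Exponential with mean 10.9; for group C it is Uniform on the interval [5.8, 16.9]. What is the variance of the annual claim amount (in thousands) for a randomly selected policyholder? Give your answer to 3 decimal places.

Per component, A: μ=2.25, E[X²]=5.67; B: μ=10.9, E[X²]=237.62; C: μ=11.35, E[X²]=139.09.
E[X] = 0.42·2.25 + 0.28·10.9 + 0.3·11.35 = 7.402.
E[X²] = 0.42·5.67 + 0.28·237.62 + 0.3·139.09 = 110.642.
Var(X) = E[X²] − (E[X])² = 110.642 − 54.7896 = 55.8524.

55.852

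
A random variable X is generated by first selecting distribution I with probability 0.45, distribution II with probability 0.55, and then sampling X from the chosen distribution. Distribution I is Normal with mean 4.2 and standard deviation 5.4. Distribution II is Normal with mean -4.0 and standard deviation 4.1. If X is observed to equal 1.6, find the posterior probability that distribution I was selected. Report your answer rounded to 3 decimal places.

Likelihoods f(1.6 | ·): I: 0.0657925; II: 0.0382848.
Posterior ∝ prior × likelihood. Numerator for I: 0.45·0.0657925 = 0.0296066.
Normalizing constant: 0.45·0.0657925 + 0.55·0.0382848 = 0.0506632.
P(I | observation) = 0.0296066 / 0.0506632 = 0.584381.

0.584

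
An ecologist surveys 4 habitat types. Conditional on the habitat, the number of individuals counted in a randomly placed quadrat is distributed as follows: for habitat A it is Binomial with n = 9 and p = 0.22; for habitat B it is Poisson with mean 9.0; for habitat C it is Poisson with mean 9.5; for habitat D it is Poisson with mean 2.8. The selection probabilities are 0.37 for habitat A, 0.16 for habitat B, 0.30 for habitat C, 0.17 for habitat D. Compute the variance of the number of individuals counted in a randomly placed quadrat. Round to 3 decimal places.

Per component, A: μ=1.98, E[X²]=5.4648; B: μ=9, E[X²]=90; C: μ=9.5, E[X²]=99.75; D: μ=2.8, E[X²]=10.64.
E[X] = 0.37·1.98 + 0.16·9 + 0.3·9.5 + 0.17·2.8 = 5.4986.
E[X²] = 0.37·5.4648 + 0.16·90 + 0.3·99.75 + 0.17·10.64 = 48.1558.
Var(X) = E[X²] − (E[X])² = 48.1558 − 30.2346 = 17.9212.

17.921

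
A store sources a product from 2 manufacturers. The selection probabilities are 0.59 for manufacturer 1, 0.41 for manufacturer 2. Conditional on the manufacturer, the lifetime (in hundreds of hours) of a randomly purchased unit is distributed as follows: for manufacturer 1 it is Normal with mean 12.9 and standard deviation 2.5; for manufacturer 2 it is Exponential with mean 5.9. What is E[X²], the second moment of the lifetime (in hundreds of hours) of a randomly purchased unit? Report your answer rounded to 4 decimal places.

130.4136

For each component E[X²] = Var + (mean)², giving 1: 172.66; 2: 69.62.
Overall E[X²] = 0.59·172.66 + 0.41·69.62 = 130.414.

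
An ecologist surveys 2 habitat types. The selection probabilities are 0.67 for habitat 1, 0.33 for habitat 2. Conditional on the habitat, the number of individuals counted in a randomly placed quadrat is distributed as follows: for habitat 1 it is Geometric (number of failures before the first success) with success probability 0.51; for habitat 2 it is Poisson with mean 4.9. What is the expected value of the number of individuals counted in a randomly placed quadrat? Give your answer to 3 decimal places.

Component means — 1: 0.960784; 2: 4.9.
E[X] = 0.67·0.960784 + 0.33·4.9 = 2.26073.

2.261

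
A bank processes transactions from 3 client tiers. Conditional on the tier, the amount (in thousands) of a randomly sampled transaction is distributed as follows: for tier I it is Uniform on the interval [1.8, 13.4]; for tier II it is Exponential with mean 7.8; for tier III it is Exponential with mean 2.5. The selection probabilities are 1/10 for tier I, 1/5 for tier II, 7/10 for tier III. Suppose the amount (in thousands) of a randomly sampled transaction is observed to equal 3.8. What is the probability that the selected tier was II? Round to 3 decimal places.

0.184

Likelihoods f(3.8 | ·): I: 0.0862069; II: 0.0787637; III: 0.0874848.
Posterior ∝ prior × likelihood. Numerator for II: 0.2·0.0787637 = 0.0157527.
Normalizing constant: 0.1·0.0862069 + 0.2·0.0787637 + 0.7·0.0874848 = 0.0856128.
P(II | observation) = 0.0157527 / 0.0856128 = 0.184.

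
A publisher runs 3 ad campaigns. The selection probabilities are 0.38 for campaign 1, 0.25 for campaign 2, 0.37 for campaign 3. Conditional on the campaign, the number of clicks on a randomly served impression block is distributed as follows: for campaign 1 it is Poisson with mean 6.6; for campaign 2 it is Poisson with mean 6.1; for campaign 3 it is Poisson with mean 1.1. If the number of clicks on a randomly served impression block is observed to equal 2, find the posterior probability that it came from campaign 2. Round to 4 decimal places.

Likelihoods P(X=2 | ·): 1: 0.0296288; 2: 0.0417286; 3: 0.201387.
Posterior ∝ prior × likelihood. Numerator for 2: 0.25·0.0417286 = 0.0104321.
Normalizing constant: 0.38·0.0296288 + 0.25·0.0417286 + 0.37·0.201387 = 0.0962043.
P(2 | observation) = 0.0104321 / 0.0962043 = 0.108437.

0.1084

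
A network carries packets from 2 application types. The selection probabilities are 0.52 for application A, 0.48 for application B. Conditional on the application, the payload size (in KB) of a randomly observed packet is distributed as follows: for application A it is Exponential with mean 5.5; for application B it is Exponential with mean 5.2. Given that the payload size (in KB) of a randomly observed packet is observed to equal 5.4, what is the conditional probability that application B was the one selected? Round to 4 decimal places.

Likelihoods f(5.4 | ·): A: 0.0681144; B: 0.0680767.
Posterior ∝ prior × likelihood. Numerator for B: 0.48·0.0680767 = 0.0326768.
Normalizing constant: 0.52·0.0681144 + 0.48·0.0680767 = 0.0680963.
P(B | observation) = 0.0326768 / 0.0680963 = 0.479862.

0.4799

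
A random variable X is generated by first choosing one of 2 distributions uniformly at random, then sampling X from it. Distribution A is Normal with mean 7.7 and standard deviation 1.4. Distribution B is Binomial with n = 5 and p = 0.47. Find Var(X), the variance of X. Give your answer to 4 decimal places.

Per component, A: μ=7.7, E[X²]=61.25; B: μ=2.35, E[X²]=6.768.
E[X] = 0.5·7.7 + 0.5·2.35 = 5.025.
E[X²] = 0.5·61.25 + 0.5·6.768 = 34.009.
Var(X) = E[X²] − (E[X])² = 34.009 − 25.2506 = 8.75837.

8.7584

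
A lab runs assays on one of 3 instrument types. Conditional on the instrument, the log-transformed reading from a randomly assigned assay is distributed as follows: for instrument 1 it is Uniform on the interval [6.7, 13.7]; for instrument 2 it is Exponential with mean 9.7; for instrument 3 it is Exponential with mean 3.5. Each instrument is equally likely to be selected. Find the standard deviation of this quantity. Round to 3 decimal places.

6.789

Per component, 1: μ=10.2, E[X²]=108.123; 2: μ=9.7, E[X²]=188.18; 3: μ=3.5, E[X²]=24.5.
E[X] = 0.333333·10.2 + 0.333333·9.7 + 0.333333·3.5 = 7.8.
E[X²] = 0.333333·108.123 + 0.333333·188.18 + 0.333333·24.5 = 106.934.
Var(X) = E[X²] − (E[X])² = 106.934 − 60.84 = 46.0944.
SD(X) = √46.0944 = 6.78929.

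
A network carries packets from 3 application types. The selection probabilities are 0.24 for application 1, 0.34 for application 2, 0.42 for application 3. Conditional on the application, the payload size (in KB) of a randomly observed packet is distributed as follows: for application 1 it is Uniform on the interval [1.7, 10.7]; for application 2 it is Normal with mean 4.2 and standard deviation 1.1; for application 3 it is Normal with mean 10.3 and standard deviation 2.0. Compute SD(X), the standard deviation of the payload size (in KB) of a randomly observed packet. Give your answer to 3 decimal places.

3.324

Per component, 1: μ=6.2, E[X²]=45.19; 2: μ=4.2, E[X²]=18.85; 3: μ=10.3, E[X²]=110.09.
E[X] = 0.24·6.2 + 0.34·4.2 + 0.42·10.3 = 7.242.
E[X²] = 0.24·45.19 + 0.34·18.85 + 0.42·110.09 = 63.4924.
Var(X) = E[X²] − (E[X])² = 63.4924 − 52.4466 = 11.0458.
SD(X) = √11.0458 = 3.32353.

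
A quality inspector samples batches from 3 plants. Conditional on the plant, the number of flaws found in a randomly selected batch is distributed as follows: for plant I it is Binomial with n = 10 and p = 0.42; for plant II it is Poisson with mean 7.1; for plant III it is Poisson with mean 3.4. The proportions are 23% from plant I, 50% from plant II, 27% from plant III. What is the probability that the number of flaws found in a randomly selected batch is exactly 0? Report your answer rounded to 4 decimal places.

0.0104

Conditional on each plant, P(X = 0): I: 0.00430804; II: 0.000825105; III: 0.0333733.
By total probability, P(X = 0) = 0.23·0.00430804 + 0.5·0.000825105 + 0.27·0.0333733 = 0.0104142.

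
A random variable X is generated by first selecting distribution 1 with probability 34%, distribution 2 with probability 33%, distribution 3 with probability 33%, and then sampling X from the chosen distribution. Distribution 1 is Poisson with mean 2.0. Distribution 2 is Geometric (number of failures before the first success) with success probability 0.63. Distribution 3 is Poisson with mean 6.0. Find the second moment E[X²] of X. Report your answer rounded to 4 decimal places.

16.3215

For each component E[X²] = Var + (mean)², giving 1: 6; 2: 1.27715; 3: 42.
Overall E[X²] = 0.34·6 + 0.33·1.27715 + 0.33·42 = 16.3215.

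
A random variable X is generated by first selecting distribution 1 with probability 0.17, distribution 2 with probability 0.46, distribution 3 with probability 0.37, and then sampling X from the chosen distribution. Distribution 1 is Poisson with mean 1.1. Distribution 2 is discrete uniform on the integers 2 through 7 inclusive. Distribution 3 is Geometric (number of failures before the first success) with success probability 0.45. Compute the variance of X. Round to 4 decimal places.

5.2671

Per component, 1: μ=1.1, E[X²]=2.31; 2: μ=4.5, E[X²]=23.1667; 3: μ=1.22222, E[X²]=4.20988.
E[X] = 0.17·1.1 + 0.46·4.5 + 0.37·1.22222 = 2.70922.
E[X²] = 0.17·2.31 + 0.46·23.1667 + 0.37·4.20988 = 12.607.
Var(X) = E[X²] − (E[X])² = 12.607 − 7.33989 = 5.26714.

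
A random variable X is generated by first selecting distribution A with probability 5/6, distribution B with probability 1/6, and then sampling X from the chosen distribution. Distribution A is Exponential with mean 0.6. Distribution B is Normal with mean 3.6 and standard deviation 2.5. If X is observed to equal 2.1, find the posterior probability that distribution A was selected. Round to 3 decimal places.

0.654

Likelihoods f(2.1 | ·): A: 0.050329; B: 0.13329.
Posterior ∝ prior × likelihood. Numerator for A: 0.833333·0.050329 = 0.0419408.
Normalizing constant: 0.833333·0.050329 + 0.166667·0.13329 = 0.0641558.
P(A | observation) = 0.0419408 / 0.0641558 = 0.653734.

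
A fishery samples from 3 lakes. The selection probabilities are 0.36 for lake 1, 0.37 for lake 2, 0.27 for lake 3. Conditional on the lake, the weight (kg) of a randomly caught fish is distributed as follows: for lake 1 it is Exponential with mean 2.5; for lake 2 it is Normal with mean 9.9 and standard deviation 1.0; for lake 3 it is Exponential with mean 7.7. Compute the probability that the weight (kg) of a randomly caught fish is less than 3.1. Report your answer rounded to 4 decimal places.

0.3453

Conditional on each lake, P(X < 3.1): 1: 0.710616; 2: 5.23098e-12; 3: 0.331419.
By total probability, P(X < 3.1) = 0.36·0.710616 + 0.37·5.23098e-12 + 0.27·0.331419 = 0.345305.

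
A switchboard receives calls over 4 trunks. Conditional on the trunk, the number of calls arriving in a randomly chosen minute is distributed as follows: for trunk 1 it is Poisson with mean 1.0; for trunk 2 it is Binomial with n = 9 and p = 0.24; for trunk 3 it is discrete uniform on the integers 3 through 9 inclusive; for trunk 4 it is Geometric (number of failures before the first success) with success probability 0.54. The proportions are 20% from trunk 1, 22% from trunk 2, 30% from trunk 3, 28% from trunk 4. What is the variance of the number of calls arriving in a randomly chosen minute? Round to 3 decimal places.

Per component, 1: μ=1, E[X²]=2; 2: μ=2.16, E[X²]=6.3072; 3: μ=6, E[X²]=40; 4: μ=0.851852, E[X²]=2.30316.
E[X] = 0.2·1 + 0.22·2.16 + 0.3·6 + 0.28·0.851852 = 2.71372.
E[X²] = 0.2·2 + 0.22·6.3072 + 0.3·40 + 0.28·2.30316 = 14.4325.
Var(X) = E[X²] − (E[X])² = 14.4325 − 7.36427 = 7.0682.

7.068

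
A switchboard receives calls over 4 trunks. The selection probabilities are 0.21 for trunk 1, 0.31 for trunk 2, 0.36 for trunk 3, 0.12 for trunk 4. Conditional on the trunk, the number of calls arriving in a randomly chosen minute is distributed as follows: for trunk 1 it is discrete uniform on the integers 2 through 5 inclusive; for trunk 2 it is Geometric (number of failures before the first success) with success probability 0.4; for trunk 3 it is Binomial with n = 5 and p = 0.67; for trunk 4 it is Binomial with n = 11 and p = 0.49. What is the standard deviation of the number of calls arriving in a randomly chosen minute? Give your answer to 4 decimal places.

1.9052

Per component, 1: μ=3.5, E[X²]=13.5; 2: μ=1.5, E[X²]=6; 3: μ=3.35, E[X²]=12.328; 4: μ=5.39, E[X²]=31.801.
E[X] = 0.21·3.5 + 0.31·1.5 + 0.36·3.35 + 0.12·5.39 = 3.0528.
E[X²] = 0.21·13.5 + 0.31·6 + 0.36·12.328 + 0.12·31.801 = 12.9492.
Var(X) = E[X²] − (E[X])² = 12.9492 − 9.31959 = 3.62961.
SD(X) = √3.62961 = 1.90515.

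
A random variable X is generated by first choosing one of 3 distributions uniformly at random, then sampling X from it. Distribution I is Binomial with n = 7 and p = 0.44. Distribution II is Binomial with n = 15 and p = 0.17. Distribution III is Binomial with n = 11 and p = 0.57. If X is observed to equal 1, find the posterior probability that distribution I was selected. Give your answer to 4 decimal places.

0.3343

Likelihoods P(X=1 | ·): I: 0.0949902; II: 0.187773; III: 0.00135504.
Posterior ∝ prior × likelihood. Numerator for I: 0.333333·0.0949902 = 0.0316634.
Normalizing constant: 0.333333·0.0949902 + 0.333333·0.187773 + 0.333333·0.00135504 = 0.0947061.
P(I | observation) = 0.0316634 / 0.0947061 = 0.334333.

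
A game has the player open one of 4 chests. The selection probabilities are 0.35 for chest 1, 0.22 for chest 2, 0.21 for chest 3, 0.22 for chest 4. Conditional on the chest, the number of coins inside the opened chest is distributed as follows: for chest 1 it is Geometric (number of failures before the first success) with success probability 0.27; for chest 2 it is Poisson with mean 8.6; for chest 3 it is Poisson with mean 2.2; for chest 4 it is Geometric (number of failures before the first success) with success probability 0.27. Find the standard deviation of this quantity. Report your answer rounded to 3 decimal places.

3.787

Per component, 1: μ=2.7037, E[X²]=17.3237; 2: μ=8.6, E[X²]=82.56; 3: μ=2.2, E[X²]=7.04; 4: μ=2.7037, E[X²]=17.3237.
E[X] = 0.35·2.7037 + 0.22·8.6 + 0.21·2.2 + 0.22·2.7037 = 3.89511.
E[X²] = 0.35·17.3237 + 0.22·82.56 + 0.21·7.04 + 0.22·17.3237 = 29.5161.
Var(X) = E[X²] − (E[X])² = 29.5161 − 15.1719 = 14.3442.
SD(X) = √14.3442 = 3.78738.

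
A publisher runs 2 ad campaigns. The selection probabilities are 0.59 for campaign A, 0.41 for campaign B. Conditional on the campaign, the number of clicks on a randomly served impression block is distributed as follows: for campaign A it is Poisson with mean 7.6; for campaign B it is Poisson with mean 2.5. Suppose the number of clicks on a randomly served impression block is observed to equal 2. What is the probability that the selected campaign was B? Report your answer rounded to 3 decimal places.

0.925

Likelihoods P(X=2 | ·): A: 0.014453; B: 0.256516.
Posterior ∝ prior × likelihood. Numerator for B: 0.41·0.256516 = 0.105171.
Normalizing constant: 0.59·0.014453 + 0.41·0.256516 = 0.113699.
P(B | observation) = 0.105171 / 0.113699 = 0.925001.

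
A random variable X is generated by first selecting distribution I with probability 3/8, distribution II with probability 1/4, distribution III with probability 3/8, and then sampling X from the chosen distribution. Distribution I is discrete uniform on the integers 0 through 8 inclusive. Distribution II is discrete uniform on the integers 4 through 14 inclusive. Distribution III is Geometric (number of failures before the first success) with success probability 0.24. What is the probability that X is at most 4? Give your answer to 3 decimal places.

0.511

Conditional on each component, P(X ≤ 4): I: 0.555556; II: 0.0909091; III: 0.746447.
By total probability, P(X ≤ 4) = 0.375·0.555556 + 0.25·0.0909091 + 0.375·0.746447 = 0.510978.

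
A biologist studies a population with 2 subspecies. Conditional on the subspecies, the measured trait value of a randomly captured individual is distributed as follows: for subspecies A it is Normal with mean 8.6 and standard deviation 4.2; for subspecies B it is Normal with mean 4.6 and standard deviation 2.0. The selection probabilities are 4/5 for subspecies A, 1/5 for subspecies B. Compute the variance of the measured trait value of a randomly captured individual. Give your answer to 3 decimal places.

17.472

Per component, A: μ=8.6, E[X²]=91.6; B: μ=4.6, E[X²]=25.16.
E[X] = 0.8·8.6 + 0.2·4.6 = 7.8.
E[X²] = 0.8·91.6 + 0.2·25.16 = 78.312.
Var(X) = E[X²] − (E[X])² = 78.312 − 60.84 = 17.472.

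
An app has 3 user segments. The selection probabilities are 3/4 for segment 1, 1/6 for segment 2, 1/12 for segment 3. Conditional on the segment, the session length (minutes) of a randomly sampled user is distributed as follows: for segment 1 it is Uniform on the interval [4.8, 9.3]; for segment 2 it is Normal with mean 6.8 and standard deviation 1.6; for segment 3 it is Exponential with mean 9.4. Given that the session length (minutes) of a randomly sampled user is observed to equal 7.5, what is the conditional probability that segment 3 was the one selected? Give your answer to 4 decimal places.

0.0192

Likelihoods f(7.5 | ·): 1: 0.222222; 2: 0.226583; 3: 0.0479028.
Posterior ∝ prior × likelihood. Numerator for 3: 0.0833333·0.0479028 = 0.0039919.
Normalizing constant: 0.75·0.222222 + 0.166667·0.226583 + 0.0833333·0.0479028 = 0.208422.
P(3 | observation) = 0.0039919 / 0.208422 = 0.0191529.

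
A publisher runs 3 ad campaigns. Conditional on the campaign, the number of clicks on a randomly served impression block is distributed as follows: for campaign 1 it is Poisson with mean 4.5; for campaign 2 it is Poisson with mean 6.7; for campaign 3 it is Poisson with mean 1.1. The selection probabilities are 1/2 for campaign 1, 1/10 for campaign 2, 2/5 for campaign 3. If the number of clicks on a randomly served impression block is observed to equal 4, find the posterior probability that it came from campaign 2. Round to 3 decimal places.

0.091

Likelihoods P(X=4 | ·): 1: 0.189808; 2: 0.103351; 3: 0.0203065.
Posterior ∝ prior × likelihood. Numerator for 2: 0.1·0.103351 = 0.0103351.
Normalizing constant: 0.5·0.189808 + 0.1·0.103351 + 0.4·0.0203065 = 0.113362.
P(2 | observation) = 0.0103351 / 0.113362 = 0.0911694.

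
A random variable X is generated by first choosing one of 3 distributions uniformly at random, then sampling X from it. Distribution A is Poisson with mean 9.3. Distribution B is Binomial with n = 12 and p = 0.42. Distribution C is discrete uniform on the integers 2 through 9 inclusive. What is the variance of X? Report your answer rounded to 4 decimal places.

Per component, A: μ=9.3, E[X²]=95.79; B: μ=5.04, E[X²]=28.3248; C: μ=5.5, E[X²]=35.5.
E[X] = 0.333333·9.3 + 0.333333·5.04 + 0.333333·5.5 = 6.61333.
E[X²] = 0.333333·95.79 + 0.333333·28.3248 + 0.333333·35.5 = 53.2049.
Var(X) = E[X²] − (E[X])² = 53.2049 − 43.7362 = 9.46876.

9.4688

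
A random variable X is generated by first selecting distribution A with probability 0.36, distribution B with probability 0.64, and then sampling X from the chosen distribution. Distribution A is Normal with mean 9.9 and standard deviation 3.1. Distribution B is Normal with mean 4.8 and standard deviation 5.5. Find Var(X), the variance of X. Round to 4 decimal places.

28.8123

Per component, A: μ=9.9, E[X²]=107.62; B: μ=4.8, E[X²]=53.29.
E[X] = 0.36·9.9 + 0.64·4.8 = 6.636.
E[X²] = 0.36·107.62 + 0.64·53.29 = 72.8488.
Var(X) = E[X²] − (E[X])² = 72.8488 − 44.0365 = 28.8123.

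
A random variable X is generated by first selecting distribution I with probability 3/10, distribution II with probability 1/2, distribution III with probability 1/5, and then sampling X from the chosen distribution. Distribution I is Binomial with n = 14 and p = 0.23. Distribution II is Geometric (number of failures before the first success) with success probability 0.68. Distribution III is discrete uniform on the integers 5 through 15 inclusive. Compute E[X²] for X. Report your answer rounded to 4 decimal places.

26.3111

For each component E[X²] = Var + (mean)², giving I: 12.8478; II: 0.913495; III: 110.
Overall E[X²] = 0.3·12.8478 + 0.5·0.913495 + 0.2·110 = 26.3111.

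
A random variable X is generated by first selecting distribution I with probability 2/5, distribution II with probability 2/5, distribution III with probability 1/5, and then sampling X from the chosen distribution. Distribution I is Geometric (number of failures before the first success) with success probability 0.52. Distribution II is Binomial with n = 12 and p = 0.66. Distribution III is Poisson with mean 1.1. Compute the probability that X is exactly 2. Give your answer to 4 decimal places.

Conditional on each component, P(X = 2): I: 0.119808; II: 0.0005935; III: 0.201387.
By total probability, P(X = 2) = 0.4·0.119808 + 0.4·0.0005935 + 0.2·0.201387 = 0.088438.

0.0884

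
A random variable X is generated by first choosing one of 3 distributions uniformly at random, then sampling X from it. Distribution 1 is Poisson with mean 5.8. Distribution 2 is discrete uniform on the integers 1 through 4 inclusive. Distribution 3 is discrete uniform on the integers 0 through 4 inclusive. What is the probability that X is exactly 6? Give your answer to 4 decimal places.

Conditional on each component, P(X = 6): 1: 0.160076; 2: 0; 3: 0.
By total probability, P(X = 6) = 0.333333·0.160076 + 0.333333·0 + 0.333333·0 = 0.0533588.

0.0534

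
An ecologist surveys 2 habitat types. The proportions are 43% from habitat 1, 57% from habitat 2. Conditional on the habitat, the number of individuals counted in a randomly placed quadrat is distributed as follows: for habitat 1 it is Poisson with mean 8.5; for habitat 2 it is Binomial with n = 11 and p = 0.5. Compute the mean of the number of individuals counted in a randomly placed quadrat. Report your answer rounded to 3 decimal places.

6.790

Component means — 1: 8.5; 2: 5.5.
E[X] = 0.43·8.5 + 0.57·5.5 = 6.79.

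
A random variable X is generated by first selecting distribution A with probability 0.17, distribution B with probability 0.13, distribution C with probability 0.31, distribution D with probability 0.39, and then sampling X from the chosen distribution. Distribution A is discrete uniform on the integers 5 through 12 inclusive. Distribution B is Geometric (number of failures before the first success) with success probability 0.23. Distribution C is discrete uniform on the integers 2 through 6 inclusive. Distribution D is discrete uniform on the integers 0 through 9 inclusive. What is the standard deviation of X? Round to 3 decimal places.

Per component, A: μ=8.5, E[X²]=77.5; B: μ=3.34783, E[X²]=25.7637; C: μ=4, E[X²]=18; D: μ=4.5, E[X²]=28.5.
E[X] = 0.17·8.5 + 0.13·3.34783 + 0.31·4 + 0.39·4.5 = 4.87522.
E[X²] = 0.17·77.5 + 0.13·25.7637 + 0.31·18 + 0.39·28.5 = 33.2193.
Var(X) = E[X²] − (E[X])² = 33.2193 − 23.7677 = 9.45154.
SD(X) = √9.45154 = 3.07434.

3.074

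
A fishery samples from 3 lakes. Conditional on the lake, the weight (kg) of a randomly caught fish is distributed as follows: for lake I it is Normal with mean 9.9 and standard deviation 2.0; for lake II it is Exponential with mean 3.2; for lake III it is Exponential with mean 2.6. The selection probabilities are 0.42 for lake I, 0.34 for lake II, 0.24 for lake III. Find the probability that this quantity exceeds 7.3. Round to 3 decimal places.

0.429

Conditional on each lake, P(X > 7.3): I: 0.9032; II: 0.102156; III: 0.0603441.
By total probability, P(X > 7.3) = 0.42·0.9032 + 0.34·0.102156 + 0.24·0.0603441 = 0.42856.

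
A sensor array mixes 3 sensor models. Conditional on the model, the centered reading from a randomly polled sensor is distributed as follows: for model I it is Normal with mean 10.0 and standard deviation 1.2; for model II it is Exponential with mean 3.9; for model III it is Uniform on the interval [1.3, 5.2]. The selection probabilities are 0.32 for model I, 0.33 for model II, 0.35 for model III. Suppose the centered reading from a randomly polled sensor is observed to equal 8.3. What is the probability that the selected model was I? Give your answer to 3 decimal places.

Likelihoods f(8.3 | ·): I: 0.121878; II: 0.0305258; III: 0.
Posterior ∝ prior × likelihood. Numerator for I: 0.32·0.121878 = 0.0390011.
Normalizing constant: 0.32·0.121878 + 0.33·0.0305258 + 0.35·0 = 0.0490746.
P(I | observation) = 0.0390011 / 0.0490746 = 0.79473.

0.795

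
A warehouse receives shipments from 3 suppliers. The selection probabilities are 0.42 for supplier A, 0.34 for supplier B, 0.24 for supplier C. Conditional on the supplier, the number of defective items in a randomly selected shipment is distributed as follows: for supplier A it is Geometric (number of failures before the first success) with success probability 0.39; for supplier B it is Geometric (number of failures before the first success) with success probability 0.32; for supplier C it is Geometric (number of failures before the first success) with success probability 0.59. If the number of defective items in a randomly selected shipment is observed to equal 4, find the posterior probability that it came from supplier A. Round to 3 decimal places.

0.454

Likelihoods P(X=4 | ·): A: 0.0539988; B: 0.0684204; C: 0.016672.
Posterior ∝ prior × likelihood. Numerator for A: 0.42·0.0539988 = 0.0226795.
Normalizing constant: 0.42·0.0539988 + 0.34·0.0684204 + 0.24·0.016672 = 0.0499437.
P(A | observation) = 0.0226795 / 0.0499437 = 0.454101.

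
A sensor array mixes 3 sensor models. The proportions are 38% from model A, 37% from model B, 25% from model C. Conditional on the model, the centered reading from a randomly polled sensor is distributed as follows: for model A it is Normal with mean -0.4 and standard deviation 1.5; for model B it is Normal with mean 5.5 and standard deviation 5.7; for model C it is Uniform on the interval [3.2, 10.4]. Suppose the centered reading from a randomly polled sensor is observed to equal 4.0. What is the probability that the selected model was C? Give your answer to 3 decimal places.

0.568

Likelihoods f(4.0 | ·): A: 0.0036007; B: 0.0676079; C: 0.138889.
Posterior ∝ prior × likelihood. Numerator for C: 0.25·0.138889 = 0.0347222.
Normalizing constant: 0.38·0.0036007 + 0.37·0.0676079 + 0.25·0.138889 = 0.0611054.
P(C | observation) = 0.0347222 / 0.0611054 = 0.568235.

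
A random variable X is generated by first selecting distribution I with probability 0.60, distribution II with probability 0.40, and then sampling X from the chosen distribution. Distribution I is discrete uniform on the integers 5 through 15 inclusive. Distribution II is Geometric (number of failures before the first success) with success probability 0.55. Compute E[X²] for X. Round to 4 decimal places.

66.8628

For each component E[X²] = Var + (mean)², giving I: 110; II: 2.15702.
Overall E[X²] = 0.6·110 + 0.4·2.15702 = 66.8628.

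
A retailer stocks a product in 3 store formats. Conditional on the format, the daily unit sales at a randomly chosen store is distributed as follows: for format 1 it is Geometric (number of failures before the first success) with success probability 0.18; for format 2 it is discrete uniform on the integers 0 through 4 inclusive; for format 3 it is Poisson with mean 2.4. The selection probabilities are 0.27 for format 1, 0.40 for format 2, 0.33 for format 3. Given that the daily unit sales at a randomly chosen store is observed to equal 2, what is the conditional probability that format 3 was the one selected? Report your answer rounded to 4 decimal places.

0.4335

Likelihoods P(X=2 | ·): 1: 0.121032; 2: 0.2; 3: 0.261268.
Posterior ∝ prior × likelihood. Numerator for 3: 0.33·0.261268 = 0.0862183.
Normalizing constant: 0.27·0.121032 + 0.4·0.2 + 0.33·0.261268 = 0.198897.
P(3 | observation) = 0.0862183 / 0.198897 = 0.433482.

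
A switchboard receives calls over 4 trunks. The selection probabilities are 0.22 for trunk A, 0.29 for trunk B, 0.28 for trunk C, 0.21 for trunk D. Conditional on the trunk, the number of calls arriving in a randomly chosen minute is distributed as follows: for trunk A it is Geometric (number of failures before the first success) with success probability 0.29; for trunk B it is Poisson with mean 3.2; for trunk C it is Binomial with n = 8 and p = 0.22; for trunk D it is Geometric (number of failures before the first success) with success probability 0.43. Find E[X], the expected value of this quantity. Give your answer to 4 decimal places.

Component means — A: 2.44828; B: 3.2; C: 1.76; D: 1.32558.
E[X] = 0.22·2.44828 + 0.29·3.2 + 0.28·1.76 + 0.21·1.32558 = 2.23779.

2.2378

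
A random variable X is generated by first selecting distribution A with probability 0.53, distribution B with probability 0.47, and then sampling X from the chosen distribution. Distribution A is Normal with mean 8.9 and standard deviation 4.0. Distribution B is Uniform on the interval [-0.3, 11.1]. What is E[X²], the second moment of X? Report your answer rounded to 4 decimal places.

69.2566

For each component E[X²] = Var + (mean)², giving A: 95.21; B: 39.99.
Overall E[X²] = 0.53·95.21 + 0.47·39.99 = 69.2566.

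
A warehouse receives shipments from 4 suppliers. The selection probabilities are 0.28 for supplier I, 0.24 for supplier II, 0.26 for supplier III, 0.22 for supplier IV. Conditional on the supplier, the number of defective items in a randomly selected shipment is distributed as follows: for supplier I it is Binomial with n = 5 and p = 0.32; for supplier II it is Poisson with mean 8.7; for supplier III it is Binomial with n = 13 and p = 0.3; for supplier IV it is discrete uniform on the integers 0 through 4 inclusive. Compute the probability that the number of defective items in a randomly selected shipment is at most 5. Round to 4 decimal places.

0.7494

Conditional on each supplier, P(X ≤ 5): I: 1; II: 0.13516; III: 0.834603; IV: 1.
By total probability, P(X ≤ 5) = 0.28·1 + 0.24·0.13516 + 0.26·0.834603 + 0.22·1 = 0.749435.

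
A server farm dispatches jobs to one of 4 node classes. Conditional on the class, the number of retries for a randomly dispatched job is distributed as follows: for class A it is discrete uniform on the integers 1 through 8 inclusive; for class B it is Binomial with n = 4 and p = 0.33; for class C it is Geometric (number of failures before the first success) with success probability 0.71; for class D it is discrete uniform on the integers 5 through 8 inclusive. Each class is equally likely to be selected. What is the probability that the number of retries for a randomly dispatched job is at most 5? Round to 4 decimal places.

0.7186

Conditional on each class, P(X ≤ 5): A: 0.625; B: 1; C: 0.999405; D: 0.25.
By total probability, P(X ≤ 5) = 0.25·0.625 + 0.25·1 + 0.25·0.999405 + 0.25·0.25 = 0.718601.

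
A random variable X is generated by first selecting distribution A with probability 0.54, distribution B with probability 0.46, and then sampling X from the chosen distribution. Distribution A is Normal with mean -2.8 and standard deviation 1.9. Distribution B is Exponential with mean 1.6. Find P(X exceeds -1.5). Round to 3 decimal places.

0.593

Conditional on each component, P(X > -1.5): A: 0.246921; B: 1.
By total probability, P(X > -1.5) = 0.54·0.246921 + 0.46·1 = 0.593337.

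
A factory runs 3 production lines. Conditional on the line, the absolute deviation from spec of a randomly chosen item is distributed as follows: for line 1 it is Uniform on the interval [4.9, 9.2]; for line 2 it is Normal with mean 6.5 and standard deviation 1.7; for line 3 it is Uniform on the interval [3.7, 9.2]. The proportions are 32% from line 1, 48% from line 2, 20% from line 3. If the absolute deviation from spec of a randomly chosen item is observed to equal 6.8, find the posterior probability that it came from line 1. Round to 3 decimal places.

Likelihoods f(6.8 | ·): 1: 0.232558; 2: 0.231046; 3: 0.181818.
Posterior ∝ prior × likelihood. Numerator for 1: 0.32·0.232558 = 0.0744186.
Normalizing constant: 0.32·0.232558 + 0.48·0.231046 + 0.2·0.181818 = 0.221684.
P(1 | observation) = 0.0744186 / 0.221684 = 0.335696.

0.336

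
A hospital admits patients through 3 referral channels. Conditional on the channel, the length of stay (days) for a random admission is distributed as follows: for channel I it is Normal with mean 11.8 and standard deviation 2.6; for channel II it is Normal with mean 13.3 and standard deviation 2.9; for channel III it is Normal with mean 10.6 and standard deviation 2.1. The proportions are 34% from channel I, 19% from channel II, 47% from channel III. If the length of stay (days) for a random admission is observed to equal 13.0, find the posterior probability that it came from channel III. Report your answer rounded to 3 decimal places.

Likelihoods f(13.0 | ·): I: 0.137937; II: 0.136832; III: 0.0988712.
Posterior ∝ prior × likelihood. Numerator for III: 0.47·0.0988712 = 0.0464695.
Normalizing constant: 0.34·0.137937 + 0.19·0.136832 + 0.47·0.0988712 = 0.119366.
P(III | observation) = 0.0464695 / 0.119366 = 0.389302.

0.389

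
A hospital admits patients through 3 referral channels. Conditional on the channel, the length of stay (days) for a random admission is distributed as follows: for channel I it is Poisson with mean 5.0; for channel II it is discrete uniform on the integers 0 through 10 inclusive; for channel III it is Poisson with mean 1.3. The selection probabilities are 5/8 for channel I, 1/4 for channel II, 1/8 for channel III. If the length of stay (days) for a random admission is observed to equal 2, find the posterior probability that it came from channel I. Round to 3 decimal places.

0.505

Likelihoods P(X=2 | ·): I: 0.0842243; II: 0.0909091; III: 0.230289.
Posterior ∝ prior × likelihood. Numerator for I: 0.625·0.0842243 = 0.0526402.
Normalizing constant: 0.625·0.0842243 + 0.25·0.0909091 + 0.125·0.230289 = 0.104154.
P(I | observation) = 0.0526402 / 0.104154 = 0.505409.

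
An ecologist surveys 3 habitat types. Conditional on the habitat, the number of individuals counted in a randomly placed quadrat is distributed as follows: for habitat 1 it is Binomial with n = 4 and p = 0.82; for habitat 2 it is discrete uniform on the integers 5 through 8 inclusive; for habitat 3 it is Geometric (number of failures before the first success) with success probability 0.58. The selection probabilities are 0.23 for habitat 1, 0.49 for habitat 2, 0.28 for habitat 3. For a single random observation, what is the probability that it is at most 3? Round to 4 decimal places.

0.3973

Conditional on each habitat, P(X ≤ 3): 1: 0.547878; 2: 0; 3: 0.968883.
By total probability, P(X ≤ 3) = 0.23·0.547878 + 0.49·0 + 0.28·0.968883 = 0.397299.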